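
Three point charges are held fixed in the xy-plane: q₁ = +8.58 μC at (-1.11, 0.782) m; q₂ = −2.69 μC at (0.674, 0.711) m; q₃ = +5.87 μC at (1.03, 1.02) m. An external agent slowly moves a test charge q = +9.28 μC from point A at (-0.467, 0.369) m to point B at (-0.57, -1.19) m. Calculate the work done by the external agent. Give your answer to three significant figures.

-0.617 J

For quasistatic motion the external work equals the change in potential energy: W_ext = qΔV = q(V_B − V_A).
At A: distances to the source charges are 0.764 m, 1.19 m, 1.63 m; V_A = Σ kqᵢ/rᵢ = 1.13×10⁵ V.
At B: distances to the source charges are 2.04 m, 2.27 m, 2.73 m; V_B = Σ kqᵢ/rᵢ = 4.64×10⁴ V.
ΔV = V_B − V_A = -6.65×10⁴ V.
W_ext = qΔV = (9.28×10⁻⁶ C)(-6.65×10⁴ V) = -0.617 J.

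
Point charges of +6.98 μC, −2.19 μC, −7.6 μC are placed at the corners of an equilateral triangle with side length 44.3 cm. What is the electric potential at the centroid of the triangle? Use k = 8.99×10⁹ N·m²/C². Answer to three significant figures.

-9.88×10⁴ V

The total potential is the scalar sum of each charge's contribution, V = Σ kqᵢ/rᵢ.
The distance from each vertex to the centroid is a/√3 = 0.256 m.
V = k[(6.98×10⁻⁶)/(0.256) + (-2.19×10⁻⁶)/(0.256) + (-7.60×10⁻⁶)/(0.256)] = -9.88×10⁴ V.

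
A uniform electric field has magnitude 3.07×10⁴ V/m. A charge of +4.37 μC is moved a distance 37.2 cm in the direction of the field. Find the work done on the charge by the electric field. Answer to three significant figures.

0.0499 J

The potential change for a displacement 37.2 cm in the direction of the field is ΔV = −Ed = -1.14×10⁴ V.
W_field = −qΔV = 0.0499 J.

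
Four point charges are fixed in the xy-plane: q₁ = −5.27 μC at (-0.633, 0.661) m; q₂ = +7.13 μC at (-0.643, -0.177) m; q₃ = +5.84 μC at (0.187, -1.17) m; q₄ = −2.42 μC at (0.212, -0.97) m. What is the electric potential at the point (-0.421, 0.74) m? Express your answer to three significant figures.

Electric potential is a scalar, so the contributions from each charge add algebraically: V = Σ kqᵢ/rᵢ.
Distances from the field point to each charge: r₁ = 0.226 m, r₂ = 0.943 m, r₃ = 2.00 m, r₄ = 1.82 m.
V = k[(-5.27×10⁻⁶)/(0.226) + (7.13×10⁻⁶)/(0.943) + (5.84×10⁻⁶)/(2.00) + (-2.42×10⁻⁶)/(1.82)] = -1.27×10⁵ V.

-1.27×10⁵ V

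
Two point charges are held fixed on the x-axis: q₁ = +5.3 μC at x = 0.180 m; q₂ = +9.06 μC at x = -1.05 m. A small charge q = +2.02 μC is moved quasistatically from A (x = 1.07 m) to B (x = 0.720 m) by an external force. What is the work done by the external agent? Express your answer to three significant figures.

0.0854 J

For quasistatic motion the external work equals the change in potential energy: W_ext = qΔV = q(V_B − V_A).
At A: distances to the source charges are 0.890 m, 2.12 m; V_A = Σ kqᵢ/rᵢ = 9.20×10⁴ V.
At B: distances to the source charges are 0.540 m, 1.77 m; V_B = Σ kqᵢ/rᵢ = 1.34×10⁵ V.
ΔV = V_B − V_A = 4.23×10⁴ V.
W_ext = qΔV = (2.02×10⁻⁶ C)(4.23×10⁴ V) = 0.0854 J.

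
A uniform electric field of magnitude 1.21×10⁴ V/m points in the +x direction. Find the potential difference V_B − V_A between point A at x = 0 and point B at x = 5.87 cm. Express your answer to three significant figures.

-710 V

In a uniform field, potential decreases in the direction of E: V_B − V_A = −E·Δx.
V_B − V_A = −(1.21×10⁴ V/m)(0.0587 m) = -710 V.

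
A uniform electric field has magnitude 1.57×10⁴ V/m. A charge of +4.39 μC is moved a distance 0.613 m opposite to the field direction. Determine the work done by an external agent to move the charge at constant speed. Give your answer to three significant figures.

0.0422 J

The potential change for a displacement 0.613 m opposite to the field direction is ΔV = +Ed = 9620 V.
W_ext = qΔV = 0.0422 J.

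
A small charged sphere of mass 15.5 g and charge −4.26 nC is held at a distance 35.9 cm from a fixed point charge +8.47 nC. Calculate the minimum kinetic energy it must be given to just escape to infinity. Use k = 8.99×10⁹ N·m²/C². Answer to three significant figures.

9.04×10⁻⁷ J

To just escape, total mechanical energy must reach zero at infinity: ½mv²_min + U = 0, so ½mv²_min = −U = |kQq|/r.
|U| = |kQq|/r = (8.99×10⁹ N·m²/C²)(8.47×10⁻⁹)(4.26×10⁻⁹)/(0.359) = 9.04×10⁻⁷ J.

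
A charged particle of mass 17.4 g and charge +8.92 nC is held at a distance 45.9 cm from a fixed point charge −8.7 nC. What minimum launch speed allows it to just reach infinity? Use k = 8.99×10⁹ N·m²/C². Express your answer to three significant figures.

To just escape, total mechanical energy must reach zero at infinity: ½mv²_min + U = 0, so ½mv²_min = −U = |kQq|/r.
|U| = |kQq|/r = (8.99×10⁹ N·m²/C²)(8.70×10⁻⁹)(8.92×10⁻⁹)/(0.459) = 1.52×10⁻⁶ J.
v_min = √(2|U|/m) = √(2·1.52×10⁻⁶/0.0174) = 0.0132 m/s.

0.0132 m/s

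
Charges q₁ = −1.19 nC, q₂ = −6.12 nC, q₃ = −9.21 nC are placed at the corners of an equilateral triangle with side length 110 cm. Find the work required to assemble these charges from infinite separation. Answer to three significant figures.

The assembly work is the sum of pairwise potential energies, U = Σ_{i<j} kqᵢqⱼ/rᵢⱼ.
All three pair separations equal the side length, 1.10 m.
U = (5.95×10⁻⁸) + (8.96×10⁻⁸) + (4.61×10⁻⁷) = 6.10×10⁻⁷ J.

6.10×10⁻⁷ J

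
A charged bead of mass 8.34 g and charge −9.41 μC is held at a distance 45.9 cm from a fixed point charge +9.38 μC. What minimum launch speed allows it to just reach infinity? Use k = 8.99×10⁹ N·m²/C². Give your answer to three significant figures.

To just escape, total mechanical energy must reach zero at infinity: ½mv²_min + U = 0, so ½mv²_min = −U = |kQq|/r.
|U| = |kQq|/r = (8.99×10⁹ N·m²/C²)(9.38×10⁻⁶)(9.41×10⁻⁶)/(0.459) = 1.73 J.
v_min = √(2|U|/m) = √(2·1.73/8.34×10⁻³) = 20.4 m/s.

20.4 m/s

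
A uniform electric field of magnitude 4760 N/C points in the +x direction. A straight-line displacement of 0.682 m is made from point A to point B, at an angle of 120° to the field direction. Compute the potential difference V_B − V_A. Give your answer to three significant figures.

Only the component of displacement along E changes the potential: ΔV = −E·d·cosθ.
ΔV = −(4760 V/m)(0.682 m)cos120° = 1620 V.

1620 V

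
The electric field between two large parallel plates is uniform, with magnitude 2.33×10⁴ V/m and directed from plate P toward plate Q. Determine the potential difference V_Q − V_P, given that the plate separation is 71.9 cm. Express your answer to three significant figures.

In a uniform field, potential decreases in the direction of E: ΔV = −E·d for a displacement d parallel to E.
Going from P to Q is a displacement of 71.9 cm along the field, so V_Q − V_P = −Ed = -1.68×10⁴ V.

-1.68×10⁴ V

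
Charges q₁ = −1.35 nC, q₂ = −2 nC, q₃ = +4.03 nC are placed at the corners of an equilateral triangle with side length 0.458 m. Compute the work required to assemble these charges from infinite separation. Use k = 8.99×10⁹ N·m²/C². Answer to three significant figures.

-2.12×10⁻⁷ J

The assembly work is the sum of pairwise potential energies, U = Σ_{i<j} kqᵢqⱼ/rᵢⱼ.
All three pair separations equal the side length, 0.458 m.
U = (5.30×10⁻⁸) + (-1.07×10⁻⁷) + (-1.58×10⁻⁷) = -2.12×10⁻⁷ J.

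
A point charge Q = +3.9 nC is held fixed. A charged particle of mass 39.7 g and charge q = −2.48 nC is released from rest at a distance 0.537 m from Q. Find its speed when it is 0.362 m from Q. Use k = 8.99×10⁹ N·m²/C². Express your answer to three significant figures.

Only the electrostatic force acts, so mechanical energy is conserved: ½mv² = U₁ − U₂ = kQq(1/r₁ − 1/r₂).
U₁ − U₂ = (8.99×10⁹ N·m²/C²)(3.90×10⁻⁹ C)(-2.48×10⁻⁹ C)(1/0.537 − 1/0.362) = 7.83×10⁻⁸ J.
v = √(2·7.83×10⁻⁸/0.0397) = 1.99×10⁻³ m/s.

1.99×10⁻³ m/s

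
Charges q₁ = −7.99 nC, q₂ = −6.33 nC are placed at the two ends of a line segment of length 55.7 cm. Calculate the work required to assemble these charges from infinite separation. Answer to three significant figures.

The assembly work is the sum of pairwise potential energies, U = Σ_{i<j} kqᵢqⱼ/rᵢⱼ.
The separation is r = 0.557 m.
U = (8.16×10⁻⁷) = 8.16×10⁻⁷ J.

8.16×10⁻⁷ J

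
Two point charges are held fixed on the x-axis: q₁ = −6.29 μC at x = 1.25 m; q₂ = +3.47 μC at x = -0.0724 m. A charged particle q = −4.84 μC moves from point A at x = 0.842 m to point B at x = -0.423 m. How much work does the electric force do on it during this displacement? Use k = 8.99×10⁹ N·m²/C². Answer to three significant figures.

0.773 J

The work done by the electric force is W_field = −ΔU = −q(V_B − V_A) = q(V_A − V_B).
At A: distances to the source charges are 0.408 m, 0.914 m; V_A = Σ kqᵢ/rᵢ = -1.04×10⁵ V.
At B: distances to the source charges are 1.67 m, 0.351 m; V_B = Σ kqᵢ/rᵢ = 5.52×10⁴ V.
ΔV = V_B − V_A = 1.60×10⁵ V.
W_field = −qΔV = −(-4.84×10⁻⁶ C)(1.60×10⁵ V) = 0.773 J.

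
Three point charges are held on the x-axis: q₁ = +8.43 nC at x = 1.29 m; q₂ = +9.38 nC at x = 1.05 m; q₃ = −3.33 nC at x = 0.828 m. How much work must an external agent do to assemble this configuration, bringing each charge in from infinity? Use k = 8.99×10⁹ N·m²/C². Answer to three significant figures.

1.15×10⁻⁶ J

The work to assemble the configuration equals its total potential energy, U = Σ kqᵢqⱼ/rᵢⱼ over all pairs.
Pair separations: r₁₂ = 0.240 m, r₁₃ = 0.462 m, r₂₃ = 0.222 m.
U = (2.96×10⁻⁶) + (-5.46×10⁻⁷) + (-1.26×10⁻⁶) = 1.15×10⁻⁶ J.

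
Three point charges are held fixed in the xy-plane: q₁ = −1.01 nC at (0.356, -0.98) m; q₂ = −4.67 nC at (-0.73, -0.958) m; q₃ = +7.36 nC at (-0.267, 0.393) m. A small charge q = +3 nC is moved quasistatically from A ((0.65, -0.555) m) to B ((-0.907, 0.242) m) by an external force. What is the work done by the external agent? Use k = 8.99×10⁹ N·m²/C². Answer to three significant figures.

For quasistatic motion the external work equals the change in potential energy: W_ext = qΔV = q(V_B − V_A).
At A: distances to the source charges are 0.517 m, 1.44 m, 1.32 m; V_A = Σ kqᵢ/rᵢ = 3.39 V.
At B: distances to the source charges are 1.76 m, 1.21 m, 0.658 m; V_B = Σ kqᵢ/rᵢ = 60.8 V.
ΔV = V_B − V_A = 57.5 V.
W_ext = qΔV = (3.00×10⁻⁹ C)(57.5 V) = 1.72×10⁻⁷ J.

1.72×10⁻⁷ J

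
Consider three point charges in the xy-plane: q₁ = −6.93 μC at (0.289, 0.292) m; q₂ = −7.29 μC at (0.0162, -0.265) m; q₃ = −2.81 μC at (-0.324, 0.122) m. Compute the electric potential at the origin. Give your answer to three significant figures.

-4.71×10⁵ V

Electric potential is a scalar, so the contributions from each charge add algebraically: V = Σ kqᵢ/rᵢ.
Distances from the field point to each charge: r₁ = 0.411 m, r₂ = 0.265 m, r₃ = 0.346 m.
V = k[(-6.93×10⁻⁶)/(0.411) + (-7.29×10⁻⁶)/(0.265) + (-2.81×10⁻⁶)/(0.346)] = -4.71×10⁵ V.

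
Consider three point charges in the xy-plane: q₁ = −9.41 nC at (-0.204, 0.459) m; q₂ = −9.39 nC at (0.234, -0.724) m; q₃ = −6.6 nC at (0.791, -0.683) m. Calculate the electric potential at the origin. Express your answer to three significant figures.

The total potential is the scalar sum of each charge's contribution, V = Σ kqᵢ/rᵢ.
Distances from the field point to each charge: r₁ = 0.502 m, r₂ = 0.761 m, r₃ = 1.05 m.
V = k[(-9.41×10⁻⁹)/(0.502) + (-9.39×10⁻⁹)/(0.761) + (-6.60×10⁻⁹)/(1.05)] = -336 V.

-336 V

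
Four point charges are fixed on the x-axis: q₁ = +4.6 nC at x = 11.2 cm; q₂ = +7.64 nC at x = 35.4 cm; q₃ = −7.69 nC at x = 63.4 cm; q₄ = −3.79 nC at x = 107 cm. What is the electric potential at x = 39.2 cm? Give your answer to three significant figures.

1620 V

Electric potential is a scalar, so the contributions from each charge add algebraically: V = Σ kqᵢ/rᵢ.
Distances from the field point to each charge: r₁ = 0.280 m, r₂ = 0.0380 m, r₃ = 0.242 m, r₄ = 0.678 m.
V = k[(4.60×10⁻⁹)/(0.280) + (7.64×10⁻⁹)/(0.0380) + (-7.69×10⁻⁹)/(0.242) + (-3.79×10⁻⁹)/(0.678)] = 1620 V.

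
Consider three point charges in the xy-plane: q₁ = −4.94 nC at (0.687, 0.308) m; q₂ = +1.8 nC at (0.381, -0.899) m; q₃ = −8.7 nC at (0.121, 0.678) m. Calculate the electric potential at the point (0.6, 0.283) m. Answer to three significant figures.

-603 V

The total potential is the scalar sum of each charge's contribution, V = Σ kqᵢ/rᵢ.
Distances from the field point to each charge: r₁ = 0.0905 m, r₂ = 1.20 m, r₃ = 0.621 m.
V = k[(-4.94×10⁻⁹)/(0.0905) + (1.80×10⁻⁹)/(1.20) + (-8.70×10⁻⁹)/(0.621)] = -603 V.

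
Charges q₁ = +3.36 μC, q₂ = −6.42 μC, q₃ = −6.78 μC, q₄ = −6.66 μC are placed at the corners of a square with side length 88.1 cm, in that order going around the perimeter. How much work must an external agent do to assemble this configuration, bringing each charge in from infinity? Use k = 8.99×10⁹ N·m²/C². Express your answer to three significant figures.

0.601 J

The work to assemble the configuration equals its total potential energy, U = Σ kqᵢqⱼ/rᵢⱼ over all pairs.
The four side pairs have separation 0.881 m and the two diagonal pairs 1.25 m.
Summing all 6 pair terms gives U = 0.601 J.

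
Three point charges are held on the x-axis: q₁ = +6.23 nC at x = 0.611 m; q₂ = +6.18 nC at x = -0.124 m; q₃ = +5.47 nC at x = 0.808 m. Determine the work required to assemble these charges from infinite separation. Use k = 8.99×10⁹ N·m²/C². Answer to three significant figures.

2.35×10⁻⁶ J

The work to assemble the configuration equals its total potential energy, U = Σ kqᵢqⱼ/rᵢⱼ over all pairs.
Pair separations: r₁₂ = 0.735 m, r₁₃ = 0.197 m, r₂₃ = 0.932 m.
U = (4.71×10⁻⁷) + (1.56×10⁻⁶) + (3.26×10⁻⁷) = 2.35×10⁻⁶ J.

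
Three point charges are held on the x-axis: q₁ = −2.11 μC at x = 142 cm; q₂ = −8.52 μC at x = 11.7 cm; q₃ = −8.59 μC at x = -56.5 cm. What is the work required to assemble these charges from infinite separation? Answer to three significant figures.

1.17 J

The work to assemble the configuration equals its total potential energy, U = Σ kqᵢqⱼ/rᵢⱼ over all pairs.
Pair separations: r₁₂ = 1.30 m, r₁₃ = 1.98 m, r₂₃ = 0.682 m.
U = (0.124) + (0.0821) + (0.965) = 1.17 J.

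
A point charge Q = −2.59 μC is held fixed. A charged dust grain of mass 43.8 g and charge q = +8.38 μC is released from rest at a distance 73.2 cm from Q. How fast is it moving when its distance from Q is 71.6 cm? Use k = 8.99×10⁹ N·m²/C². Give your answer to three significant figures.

Only the electrostatic force acts, so mechanical energy is conserved: ½mv² = U₁ − U₂ = kQq(1/r₁ − 1/r₂).
U₁ − U₂ = (8.99×10⁹ N·m²/C²)(-2.59×10⁻⁶ C)(8.38×10⁻⁶ C)(1/0.732 − 1/0.716) = 5.96×10⁻³ J.
v = √(2·5.96×10⁻³/0.0438) = 0.522 m/s.

0.522 m/s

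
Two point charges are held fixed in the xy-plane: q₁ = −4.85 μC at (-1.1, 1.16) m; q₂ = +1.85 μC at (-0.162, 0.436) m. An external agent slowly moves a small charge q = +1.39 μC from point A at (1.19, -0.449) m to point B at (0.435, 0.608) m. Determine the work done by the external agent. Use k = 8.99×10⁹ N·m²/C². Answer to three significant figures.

7.40×10⁻³ J

For quasistatic motion the external work equals the change in potential energy: W_ext = qΔV = q(V_B − V_A).
At A: distances to the source charges are 2.80 m, 1.62 m; V_A = Σ kqᵢ/rᵢ = -5290 V.
At B: distances to the source charges are 1.63 m, 0.621 m; V_B = Σ kqᵢ/rᵢ = 40.5 V.
ΔV = V_B − V_A = 5330 V.
W_ext = qΔV = (1.39×10⁻⁶ C)(5330 V) = 7.40×10⁻³ J.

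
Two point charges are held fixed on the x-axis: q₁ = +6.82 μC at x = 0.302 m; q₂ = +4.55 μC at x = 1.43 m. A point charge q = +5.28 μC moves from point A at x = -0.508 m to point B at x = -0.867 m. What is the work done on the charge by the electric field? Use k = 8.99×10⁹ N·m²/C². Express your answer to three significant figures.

The work done by the electric force is W_field = −ΔU = −q(V_B − V_A) = q(V_A − V_B).
At A: distances to the source charges are 0.810 m, 1.94 m; V_A = Σ kqᵢ/rᵢ = 9.68×10⁴ V.
At B: distances to the source charges are 1.17 m, 2.30 m; V_B = Σ kqᵢ/rᵢ = 7.03×10⁴ V.
ΔV = V_B − V_A = -2.65×10⁴ V.
W_field = −qΔV = −(5.28×10⁻⁶ C)(-2.65×10⁴ V) = 0.140 J.

0.140 J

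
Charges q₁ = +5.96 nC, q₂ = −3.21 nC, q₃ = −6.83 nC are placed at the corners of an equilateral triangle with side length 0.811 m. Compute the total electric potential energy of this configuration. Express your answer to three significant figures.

-4.20×10⁻⁷ J

The assembly work is the sum of pairwise potential energies, U = Σ_{i<j} kqᵢqⱼ/rᵢⱼ.
All three pair separations equal the side length, 0.811 m.
U = (-2.12×10⁻⁷) + (-4.51×10⁻⁷) + (2.43×10⁻⁷) = -4.20×10⁻⁷ J.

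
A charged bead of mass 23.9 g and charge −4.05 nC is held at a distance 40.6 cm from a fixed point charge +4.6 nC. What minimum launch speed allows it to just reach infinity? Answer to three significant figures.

5.88×10⁻³ m/s

To just escape, total mechanical energy must reach zero at infinity: ½mv²_min + U = 0, so ½mv²_min = −U = |kQq|/r.
|U| = |kQq|/r = (8.99×10⁹ N·m²/C²)(4.60×10⁻⁹)(4.05×10⁻⁹)/(0.406) = 4.13×10⁻⁷ J.
v_min = √(2|U|/m) = √(2·4.13×10⁻⁷/0.0239) = 5.88×10⁻³ m/s.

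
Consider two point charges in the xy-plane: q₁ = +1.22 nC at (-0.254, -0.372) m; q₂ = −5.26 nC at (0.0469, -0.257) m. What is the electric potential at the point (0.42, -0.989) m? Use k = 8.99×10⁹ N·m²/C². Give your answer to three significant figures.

-45.6 V

Electric potential is a scalar, so the contributions from each charge add algebraically: V = Σ kqᵢ/rᵢ.
Distances from the field point to each charge: r₁ = 0.914 m, r₂ = 0.822 m.
V = k[(1.22×10⁻⁹)/(0.914) + (-5.26×10⁻⁹)/(0.822)] = -45.6 V.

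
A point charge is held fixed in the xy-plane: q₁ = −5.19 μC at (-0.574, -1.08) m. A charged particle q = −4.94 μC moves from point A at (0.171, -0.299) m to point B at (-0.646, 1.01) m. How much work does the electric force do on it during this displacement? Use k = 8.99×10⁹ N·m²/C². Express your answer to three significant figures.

0.103 J

The work done by the electric force is W_field = −ΔU = −q(V_B − V_A) = q(V_A − V_B).
At A: distance to the source charge is 1.08 m; V_A = kq₁/r = -4.32×10⁴ V.
At B: distance to the source charge is 2.09 m; V_B = kq₁/r = -2.23×10⁴ V.
ΔV = V_B − V_A = 2.09×10⁴ V.
W_field = −qΔV = −(-4.94×10⁻⁶ C)(2.09×10⁴ V) = 0.103 J.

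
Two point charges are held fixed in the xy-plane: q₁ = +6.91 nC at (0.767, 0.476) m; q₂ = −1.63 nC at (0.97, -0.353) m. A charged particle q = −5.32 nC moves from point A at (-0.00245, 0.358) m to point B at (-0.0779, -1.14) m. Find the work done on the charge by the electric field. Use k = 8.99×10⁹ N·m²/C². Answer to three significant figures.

-2.38×10⁻⁷ J

The work done by the electric force is W_field = −ΔU = −q(V_B − V_A) = q(V_A − V_B).
At A: distances to the source charges are 0.778 m, 1.20 m; V_A = Σ kqᵢ/rᵢ = 67.6 V.
At B: distances to the source charges are 1.82 m, 1.31 m; V_B = Σ kqᵢ/rᵢ = 22.9 V.
ΔV = V_B − V_A = -44.8 V.
W_field = −qΔV = −(-5.32×10⁻⁹ C)(-44.8 V) = -2.38×10⁻⁷ J.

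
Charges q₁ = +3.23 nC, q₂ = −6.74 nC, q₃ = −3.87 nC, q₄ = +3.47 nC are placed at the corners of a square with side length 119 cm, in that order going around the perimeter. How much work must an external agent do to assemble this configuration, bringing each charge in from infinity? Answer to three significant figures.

-1.76×10⁻⁷ J

The work to assemble the configuration equals its total potential energy, U = Σ kqᵢqⱼ/rᵢⱼ over all pairs.
The four side pairs have separation 1.19 m and the two diagonal pairs 1.68 m.
Summing all 6 pair terms gives U = -1.76×10⁻⁷ J.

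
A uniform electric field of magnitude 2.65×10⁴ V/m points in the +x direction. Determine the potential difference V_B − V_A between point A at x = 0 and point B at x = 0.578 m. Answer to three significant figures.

In a uniform field, potential decreases in the direction of E: V_B − V_A = −E·Δx.
V_B − V_A = −(2.65×10⁴ V/m)(0.578 m) = -1.53×10⁴ V.

-1.53×10⁴ V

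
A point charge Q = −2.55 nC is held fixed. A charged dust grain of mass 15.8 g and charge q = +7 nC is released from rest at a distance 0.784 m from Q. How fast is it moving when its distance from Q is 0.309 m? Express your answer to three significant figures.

Only the electrostatic force acts, so mechanical energy is conserved: ½mv² = U₁ − U₂ = kQq(1/r₁ − 1/r₂).
U₁ − U₂ = (8.99×10⁹ N·m²/C²)(-2.55×10⁻⁹ C)(7.00×10⁻⁹ C)(1/0.784 − 1/0.309) = 3.15×10⁻⁷ J.
v = √(2·3.15×10⁻⁷/0.0158) = 6.31×10⁻³ m/s.

6.31×10⁻³ m/s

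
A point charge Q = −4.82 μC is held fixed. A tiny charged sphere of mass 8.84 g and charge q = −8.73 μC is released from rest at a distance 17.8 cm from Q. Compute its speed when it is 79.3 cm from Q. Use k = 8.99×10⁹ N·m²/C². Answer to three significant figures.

Only the electrostatic force acts, so mechanical energy is conserved: ½mv² = U₁ − U₂ = kQq(1/r₁ − 1/r₂).
U₁ − U₂ = (8.99×10⁹ N·m²/C²)(-4.82×10⁻⁶ C)(-8.73×10⁻⁶ C)(1/0.178 − 1/0.793) = 1.65 J.
v = √(2·1.65/8.84×10⁻³) = 19.3 m/s.

19.3 m/s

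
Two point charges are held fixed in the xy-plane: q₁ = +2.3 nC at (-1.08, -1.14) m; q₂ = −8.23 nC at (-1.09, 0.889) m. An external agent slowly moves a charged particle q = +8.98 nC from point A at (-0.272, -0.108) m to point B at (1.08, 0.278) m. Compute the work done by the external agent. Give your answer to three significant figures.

1.51×10⁻⁷ J

For quasistatic motion the external work equals the change in potential energy: W_ext = qΔV = q(V_B − V_A).
At A: distances to the source charges are 1.31 m, 1.29 m; V_A = Σ kqᵢ/rᵢ = -41.6 V.
At B: distances to the source charges are 2.58 m, 2.25 m; V_B = Σ kqᵢ/rᵢ = -24.8 V.
ΔV = V_B − V_A = 16.8 V.
W_ext = qΔV = (8.98×10⁻⁹ C)(16.8 V) = 1.51×10⁻⁷ J.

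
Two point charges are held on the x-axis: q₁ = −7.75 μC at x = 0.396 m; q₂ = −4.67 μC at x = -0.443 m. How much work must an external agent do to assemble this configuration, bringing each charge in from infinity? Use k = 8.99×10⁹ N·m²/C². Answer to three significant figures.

The assembly work is the sum of pairwise potential energies, U = Σ_{i<j} kqᵢqⱼ/rᵢⱼ.
Pair separations: r₁₂ = 0.839 m.
U = (0.388) = 0.388 J.

0.388 J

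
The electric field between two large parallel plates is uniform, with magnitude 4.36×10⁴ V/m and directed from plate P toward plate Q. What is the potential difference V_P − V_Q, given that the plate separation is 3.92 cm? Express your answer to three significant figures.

1710 V

In a uniform field, potential decreases in the direction of E: ΔV = −E·d for a displacement d parallel to E.
Going from Q to P is a displacement of 3.92 cm opposite to the field, so V_P − V_Q = +Ed = 1710 V.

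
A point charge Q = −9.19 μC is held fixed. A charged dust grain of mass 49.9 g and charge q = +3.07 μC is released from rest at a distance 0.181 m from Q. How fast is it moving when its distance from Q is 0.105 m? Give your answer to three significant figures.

Only the electrostatic force acts, so mechanical energy is conserved: ½mv² = U₁ − U₂ = kQq(1/r₁ − 1/r₂).
U₁ − U₂ = (8.99×10⁹ N·m²/C²)(-9.19×10⁻⁶ C)(3.07×10⁻⁶ C)(1/0.181 − 1/0.105) = 1.01 J.
v = √(2·1.01/0.0499) = 6.38 m/s.

6.38 m/s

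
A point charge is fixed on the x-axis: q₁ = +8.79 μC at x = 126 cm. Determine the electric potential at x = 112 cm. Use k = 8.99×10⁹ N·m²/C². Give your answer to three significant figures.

Electric potential is a scalar, so the contributions from each charge add algebraically: V = Σ kqᵢ/rᵢ.
V = k[(8.79×10⁻⁶)/(0.140)] = 5.64×10⁵ V.

5.64×10⁵ V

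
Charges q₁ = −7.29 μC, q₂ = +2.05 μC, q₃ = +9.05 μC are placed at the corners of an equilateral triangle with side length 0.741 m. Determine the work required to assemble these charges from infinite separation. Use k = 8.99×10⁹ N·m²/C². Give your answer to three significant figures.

The work to assemble the configuration equals its total potential energy, U = Σ kqᵢqⱼ/rᵢⱼ over all pairs.
All three pair separations equal the side length, 0.741 m.
U = (-0.181) + (-0.800) + (0.225) = -0.757 J.

-0.757 J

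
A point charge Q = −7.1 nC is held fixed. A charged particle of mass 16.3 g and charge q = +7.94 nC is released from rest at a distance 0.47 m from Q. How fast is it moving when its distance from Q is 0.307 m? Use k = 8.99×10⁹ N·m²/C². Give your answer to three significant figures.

Only the electrostatic force acts, so mechanical energy is conserved: ½mv² = U₁ − U₂ = kQq(1/r₁ − 1/r₂).
U₁ − U₂ = (8.99×10⁹ N·m²/C²)(-7.10×10⁻⁹ C)(7.94×10⁻⁹ C)(1/0.470 − 1/0.307) = 5.73×10⁻⁷ J.
v = √(2·5.73×10⁻⁷/0.0163) = 8.38×10⁻³ m/s.

8.38×10⁻³ m/s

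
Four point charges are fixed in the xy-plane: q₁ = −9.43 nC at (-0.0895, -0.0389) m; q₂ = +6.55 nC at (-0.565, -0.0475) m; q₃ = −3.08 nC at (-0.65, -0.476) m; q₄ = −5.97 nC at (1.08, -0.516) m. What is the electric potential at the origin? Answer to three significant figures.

The total potential is the scalar sum of each charge's contribution, V = Σ kqᵢ/rᵢ.
Distances from the field point to each charge: r₁ = 0.0976 m, r₂ = 0.567 m, r₃ = 0.806 m, r₄ = 1.20 m.
V = k[(-9.43×10⁻⁹)/(0.0976) + (6.55×10⁻⁹)/(0.567) + (-3.08×10⁻⁹)/(0.806) + (-5.97×10⁻⁹)/(1.20)] = -844 V.

-844 V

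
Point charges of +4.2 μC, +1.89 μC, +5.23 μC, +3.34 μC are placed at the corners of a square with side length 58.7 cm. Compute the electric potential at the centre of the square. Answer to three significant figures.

The total potential is the scalar sum of each charge's contribution, V = Σ kqᵢ/rᵢ.
The distance from each corner to the centre is a√2/2 = 0.415 m.
V = k[(4.20×10⁻⁶)/(0.415) + (1.89×10⁻⁶)/(0.415) + (5.23×10⁻⁶)/(0.415) + (3.34×10⁻⁶)/(0.415)] = 3.18×10⁵ V.

3.18×10⁵ V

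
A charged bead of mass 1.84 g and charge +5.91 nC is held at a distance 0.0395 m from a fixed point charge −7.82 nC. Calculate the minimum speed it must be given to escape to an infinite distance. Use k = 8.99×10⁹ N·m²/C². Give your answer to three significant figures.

To just escape, total mechanical energy must reach zero at infinity: ½mv²_min + U = 0, so ½mv²_min = −U = |kQq|/r.
|U| = |kQq|/r = (8.99×10⁹ N·m²/C²)(7.82×10⁻⁹)(5.91×10⁻⁹)/(0.0395) = 1.05×10⁻⁵ J.
v_min = √(2|U|/m) = √(2·1.05×10⁻⁵/1.84×10⁻³) = 0.107 m/s.

0.107 m/s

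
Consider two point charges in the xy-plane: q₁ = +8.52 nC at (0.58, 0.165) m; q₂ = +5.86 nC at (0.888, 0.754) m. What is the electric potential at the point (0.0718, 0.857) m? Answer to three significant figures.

Electric potential is a scalar, so the contributions from each charge add algebraically: V = Σ kqᵢ/rᵢ.
Distances from the field point to each charge: r₁ = 0.859 m, r₂ = 0.823 m.
V = k[(8.52×10⁻⁹)/(0.859) + (5.86×10⁻⁹)/(0.823)] = 153 V.

153 V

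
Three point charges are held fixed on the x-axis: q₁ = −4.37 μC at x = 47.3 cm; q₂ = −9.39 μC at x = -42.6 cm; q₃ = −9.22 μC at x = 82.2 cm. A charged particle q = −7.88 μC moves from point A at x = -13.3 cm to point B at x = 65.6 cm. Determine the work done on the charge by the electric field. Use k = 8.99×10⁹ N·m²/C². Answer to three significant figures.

-2.78 J

The work done by the electric force is W_field = −ΔU = −q(V_B − V_A) = q(V_A − V_B).
At A: distances to the source charges are 0.606 m, 0.293 m, 0.955 m; V_A = Σ kqᵢ/rᵢ = -4.40×10⁵ V.
At B: distances to the source charges are 0.183 m, 1.08 m, 0.166 m; V_B = Σ kqᵢ/rᵢ = -7.92×10⁵ V.
ΔV = V_B − V_A = -3.52×10⁵ V.
W_field = −qΔV = −(-7.88×10⁻⁶ C)(-3.52×10⁵ V) = -2.78 J.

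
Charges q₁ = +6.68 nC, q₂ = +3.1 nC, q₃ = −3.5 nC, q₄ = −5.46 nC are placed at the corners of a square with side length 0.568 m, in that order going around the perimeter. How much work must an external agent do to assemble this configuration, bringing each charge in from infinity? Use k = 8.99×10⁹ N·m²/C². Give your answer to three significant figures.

The assembly work is the sum of pairwise potential energies, U = Σ_{i<j} kqᵢqⱼ/rᵢⱼ.
The four side pairs have separation 0.568 m and the two diagonal pairs 0.803 m.
Summing all 6 pair terms gives U = -5.70×10⁻⁷ J.

-5.70×10⁻⁷ J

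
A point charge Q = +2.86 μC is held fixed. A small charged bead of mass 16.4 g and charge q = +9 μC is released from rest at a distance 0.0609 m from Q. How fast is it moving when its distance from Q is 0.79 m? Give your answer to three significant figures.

Only the electrostatic force acts, so mechanical energy is conserved: ½mv² = U₁ − U₂ = kQq(1/r₁ − 1/r₂).
U₁ − U₂ = (8.99×10⁹ N·m²/C²)(2.86×10⁻⁶ C)(9.00×10⁻⁶ C)(1/0.0609 − 1/0.790) = 3.51 J.
v = √(2·3.51/0.0164) = 20.7 m/s.

20.7 m/s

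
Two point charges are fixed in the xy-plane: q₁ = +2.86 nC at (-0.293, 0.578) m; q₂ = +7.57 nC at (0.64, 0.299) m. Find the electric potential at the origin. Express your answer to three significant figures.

The total potential is the scalar sum of each charge's contribution, V = Σ kqᵢ/rᵢ.
Distances from the field point to each charge: r₁ = 0.648 m, r₂ = 0.706 m.
V = k[(2.86×10⁻⁹)/(0.648) + (7.57×10⁻⁹)/(0.706)] = 136 V.

136 V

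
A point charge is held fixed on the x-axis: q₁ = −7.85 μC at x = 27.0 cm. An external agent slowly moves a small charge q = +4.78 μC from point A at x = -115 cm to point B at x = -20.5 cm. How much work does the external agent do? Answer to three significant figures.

For quasistatic motion the external work equals the change in potential energy: W_ext = qΔV = q(V_B − V_A).
At A: distance to the source charge is 1.42 m; V_A = kq₁/r = -4.97×10⁴ V.
At B: distance to the source charge is 0.475 m; V_B = kq₁/r = -1.49×10⁵ V.
ΔV = V_B − V_A = -9.89×10⁴ V.
W_ext = qΔV = (4.78×10⁻⁶ C)(-9.89×10⁴ V) = -0.473 J.

-0.473 J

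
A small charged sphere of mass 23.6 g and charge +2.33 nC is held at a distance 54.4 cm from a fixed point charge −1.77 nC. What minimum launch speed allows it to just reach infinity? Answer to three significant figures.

2.40×10⁻³ m/s

To just escape, total mechanical energy must reach zero at infinity: ½mv²_min + U = 0, so ½mv²_min = −U = |kQq|/r.
|U| = |kQq|/r = (8.99×10⁹ N·m²/C²)(1.77×10⁻⁹)(2.33×10⁻⁹)/(0.544) = 6.82×10⁻⁸ J.
v_min = √(2|U|/m) = √(2·6.82×10⁻⁸/0.0236) = 2.40×10⁻³ m/s.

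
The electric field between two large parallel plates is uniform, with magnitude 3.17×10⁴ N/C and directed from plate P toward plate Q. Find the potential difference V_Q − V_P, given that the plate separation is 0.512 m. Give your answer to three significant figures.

-1.62×10⁴ V

In a uniform field, potential decreases in the direction of E: ΔV = −E·d for a displacement d parallel to E.
Going from P to Q is a displacement of 0.512 m along the field, so V_Q − V_P = −Ed = -1.62×10⁴ V.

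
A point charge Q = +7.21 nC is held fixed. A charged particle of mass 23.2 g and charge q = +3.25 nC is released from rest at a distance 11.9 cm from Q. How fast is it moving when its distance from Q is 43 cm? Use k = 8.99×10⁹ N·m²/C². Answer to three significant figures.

0.0105 m/s

Only the electrostatic force acts, so mechanical energy is conserved: ½mv² = U₁ − U₂ = kQq(1/r₁ − 1/r₂).
U₁ − U₂ = (8.99×10⁹ N·m²/C²)(7.21×10⁻⁹ C)(3.25×10⁻⁹ C)(1/0.119 − 1/0.430) = 1.28×10⁻⁶ J.
v = √(2·1.28×10⁻⁶/0.0232) = 0.0105 m/s.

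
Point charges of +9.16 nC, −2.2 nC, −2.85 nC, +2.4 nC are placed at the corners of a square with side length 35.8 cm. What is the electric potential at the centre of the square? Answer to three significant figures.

The total potential is the scalar sum of each charge's contribution, V = Σ kqᵢ/rᵢ.
The distance from each corner to the centre is a√2/2 = 0.253 m.
V = k[(9.16×10⁻⁹)/(0.253) + (-2.20×10⁻⁹)/(0.253) + (-2.85×10⁻⁹)/(0.253) + (2.40×10⁻⁹)/(0.253)] = 231 V.

231 V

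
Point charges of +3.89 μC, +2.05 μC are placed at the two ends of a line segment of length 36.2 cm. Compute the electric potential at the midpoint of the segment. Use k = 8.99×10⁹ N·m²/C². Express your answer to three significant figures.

Electric potential is a scalar, so the contributions from each charge add algebraically: V = Σ kqᵢ/rᵢ.
Each charge is 0.181 m from the midpoint.
V = k[(3.89×10⁻⁶)/(0.181) + (2.05×10⁻⁶)/(0.181)] = 2.95×10⁵ V.

2.95×10⁵ V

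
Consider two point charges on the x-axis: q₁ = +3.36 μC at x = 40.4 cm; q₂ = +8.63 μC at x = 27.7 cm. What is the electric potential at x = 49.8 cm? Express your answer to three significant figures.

6.72×10⁵ V

The total potential is the scalar sum of each charge's contribution, V = Σ kqᵢ/rᵢ.
Distances from the field point to each charge: r₁ = 0.0940 m, r₂ = 0.221 m.
V = k[(3.36×10⁻⁶)/(0.0940) + (8.63×10⁻⁶)/(0.221)] = 6.72×10⁵ V.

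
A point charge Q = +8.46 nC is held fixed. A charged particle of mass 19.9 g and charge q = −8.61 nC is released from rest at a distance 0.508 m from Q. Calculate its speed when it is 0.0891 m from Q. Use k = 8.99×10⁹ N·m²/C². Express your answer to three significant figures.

0.0247 m/s

Only the electrostatic force acts, so mechanical energy is conserved: ½mv² = U₁ − U₂ = kQq(1/r₁ − 1/r₂).
U₁ − U₂ = (8.99×10⁹ N·m²/C²)(8.46×10⁻⁹ C)(-8.61×10⁻⁹ C)(1/0.508 − 1/0.0891) = 6.06×10⁻⁶ J.
v = √(2·6.06×10⁻⁶/0.0199) = 0.0247 m/s.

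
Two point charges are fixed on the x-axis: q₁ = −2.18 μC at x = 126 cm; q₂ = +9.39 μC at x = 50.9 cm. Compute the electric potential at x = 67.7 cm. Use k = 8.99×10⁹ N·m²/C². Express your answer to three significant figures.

4.69×10⁵ V

Electric potential is a scalar, so the contributions from each charge add algebraically: V = Σ kqᵢ/rᵢ.
Distances from the field point to each charge: r₁ = 0.583 m, r₂ = 0.168 m.
V = k[(-2.18×10⁻⁶)/(0.583) + (9.39×10⁻⁶)/(0.168)] = 4.69×10⁵ V.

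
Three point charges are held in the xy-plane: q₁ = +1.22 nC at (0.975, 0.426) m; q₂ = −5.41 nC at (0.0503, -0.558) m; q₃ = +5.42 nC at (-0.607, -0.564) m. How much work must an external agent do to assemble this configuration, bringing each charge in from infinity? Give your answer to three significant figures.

The assembly work is the sum of pairwise potential energies, U = Σ_{i<j} kqᵢqⱼ/rᵢⱼ.
Pair separations: r₁₂ = 1.35 m, r₁₃ = 1.87 m, r₂₃ = 0.657 m.
U = (-4.39×10⁻⁸) + (3.19×10⁻⁸) + (-4.01×10⁻⁷) = -4.13×10⁻⁷ J.

-4.13×10⁻⁷ J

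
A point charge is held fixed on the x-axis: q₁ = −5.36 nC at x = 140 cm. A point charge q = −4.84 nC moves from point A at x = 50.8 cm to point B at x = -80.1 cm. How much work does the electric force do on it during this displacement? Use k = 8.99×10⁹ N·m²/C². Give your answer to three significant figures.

The work done by the electric force is W_field = −ΔU = −q(V_B − V_A) = q(V_A − V_B).
At A: distance to the source charge is 0.892 m; V_A = kq₁/r = -54.0 V.
At B: distance to the source charge is 2.20 m; V_B = kq₁/r = -21.9 V.
ΔV = V_B − V_A = 32.1 V.
W_field = −qΔV = −(-4.84×10⁻⁹ C)(32.1 V) = 1.55×10⁻⁷ J.

1.55×10⁻⁷ J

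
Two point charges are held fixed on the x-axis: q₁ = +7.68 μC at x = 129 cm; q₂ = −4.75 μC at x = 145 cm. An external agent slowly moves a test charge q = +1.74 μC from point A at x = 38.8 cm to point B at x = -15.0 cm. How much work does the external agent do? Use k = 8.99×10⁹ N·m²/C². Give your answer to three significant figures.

-0.0262 J

For quasistatic motion the external work equals the change in potential energy: W_ext = qΔV = q(V_B − V_A).
At A: distances to the source charges are 0.902 m, 1.06 m; V_A = Σ kqᵢ/rᵢ = 3.63×10⁴ V.
At B: distances to the source charges are 1.44 m, 1.60 m; V_B = Σ kqᵢ/rᵢ = 2.13×10⁴ V.
ΔV = V_B − V_A = -1.51×10⁴ V.
W_ext = qΔV = (1.74×10⁻⁶ C)(-1.51×10⁴ V) = -0.0262 J.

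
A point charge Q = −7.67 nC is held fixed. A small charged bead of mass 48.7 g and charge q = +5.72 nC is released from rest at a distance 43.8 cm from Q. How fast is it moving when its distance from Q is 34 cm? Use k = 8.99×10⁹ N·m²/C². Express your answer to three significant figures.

Only the electrostatic force acts, so mechanical energy is conserved: ½mv² = U₁ − U₂ = kQq(1/r₁ − 1/r₂).
U₁ − U₂ = (8.99×10⁹ N·m²/C²)(-7.67×10⁻⁹ C)(5.72×10⁻⁹ C)(1/0.438 − 1/0.340) = 2.60×10⁻⁷ J.
v = √(2·2.60×10⁻⁷/0.0487) = 3.26×10⁻³ m/s.

3.26×10⁻³ m/s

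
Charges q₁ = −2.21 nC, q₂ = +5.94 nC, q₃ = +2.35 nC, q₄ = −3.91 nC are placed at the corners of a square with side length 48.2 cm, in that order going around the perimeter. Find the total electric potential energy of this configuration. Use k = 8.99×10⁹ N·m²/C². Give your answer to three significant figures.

-3.70×10⁻⁷ J

The work to assemble the configuration equals its total potential energy, U = Σ kqᵢqⱼ/rᵢⱼ over all pairs.
The four side pairs have separation 0.482 m and the two diagonal pairs 0.682 m.
Summing all 6 pair terms gives U = -3.70×10⁻⁷ J.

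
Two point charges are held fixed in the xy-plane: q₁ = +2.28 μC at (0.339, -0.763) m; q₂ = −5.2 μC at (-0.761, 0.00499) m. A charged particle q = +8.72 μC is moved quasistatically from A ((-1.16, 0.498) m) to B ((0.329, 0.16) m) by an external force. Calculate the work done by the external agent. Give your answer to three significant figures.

For quasistatic motion the external work equals the change in potential energy: W_ext = qΔV = q(V_B − V_A).
At A: distances to the source charges are 1.96 m, 0.634 m; V_A = Σ kqᵢ/rᵢ = -6.32×10⁴ V.
At B: distances to the source charges are 0.923 m, 1.10 m; V_B = Σ kqᵢ/rᵢ = -2.03×10⁴ V.
ΔV = V_B − V_A = 4.30×10⁴ V.
W_ext = qΔV = (8.72×10⁻⁶ C)(4.30×10⁴ V) = 0.375 J.

0.375 J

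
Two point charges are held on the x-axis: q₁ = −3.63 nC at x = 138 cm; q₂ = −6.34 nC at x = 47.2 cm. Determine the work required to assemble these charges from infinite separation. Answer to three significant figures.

The work to assemble the configuration equals its total potential energy, U = Σ kqᵢqⱼ/rᵢⱼ over all pairs.
Pair separations: r₁₂ = 0.908 m.
U = (2.28×10⁻⁷) = 2.28×10⁻⁷ J.

2.28×10⁻⁷ J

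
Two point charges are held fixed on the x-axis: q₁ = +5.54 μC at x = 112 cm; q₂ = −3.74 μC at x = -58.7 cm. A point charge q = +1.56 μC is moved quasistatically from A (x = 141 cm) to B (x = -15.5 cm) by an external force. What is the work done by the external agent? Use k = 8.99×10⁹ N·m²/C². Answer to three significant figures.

For quasistatic motion the external work equals the change in potential energy: W_ext = qΔV = q(V_B − V_A).
At A: distances to the source charges are 0.290 m, 2.00 m; V_A = Σ kqᵢ/rᵢ = 1.55×10⁵ V.
At B: distances to the source charges are 1.28 m, 0.432 m; V_B = Σ kqᵢ/rᵢ = -3.88×10⁴ V.
ΔV = V_B − V_A = -1.94×10⁵ V.
W_ext = qΔV = (1.56×10⁻⁶ C)(-1.94×10⁵ V) = -0.302 J.

-0.302 J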